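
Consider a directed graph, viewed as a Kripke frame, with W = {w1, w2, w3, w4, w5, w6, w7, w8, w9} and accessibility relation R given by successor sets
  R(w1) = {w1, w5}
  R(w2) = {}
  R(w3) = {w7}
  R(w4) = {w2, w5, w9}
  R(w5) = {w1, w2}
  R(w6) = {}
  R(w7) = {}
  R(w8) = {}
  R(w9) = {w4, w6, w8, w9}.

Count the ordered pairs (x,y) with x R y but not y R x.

Enumerating: (w3,w7), (w4,w2), (w4,w5), (w5,w2), (w9,w6), (w9,w8).

6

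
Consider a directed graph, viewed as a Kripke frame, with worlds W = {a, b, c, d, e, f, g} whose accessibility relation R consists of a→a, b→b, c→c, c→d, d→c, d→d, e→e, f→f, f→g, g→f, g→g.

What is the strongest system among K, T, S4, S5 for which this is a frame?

Reflexive (axiom T): yes — every world is R-related to itself.
Transitive (axiom 4): yes — every two-step R-path is closed by a direct edge.
Euclidean (axiom 5): yes — any two successors of a common world are R-related.
So F validates K, T, S4, S5. The strongest is S5.

S5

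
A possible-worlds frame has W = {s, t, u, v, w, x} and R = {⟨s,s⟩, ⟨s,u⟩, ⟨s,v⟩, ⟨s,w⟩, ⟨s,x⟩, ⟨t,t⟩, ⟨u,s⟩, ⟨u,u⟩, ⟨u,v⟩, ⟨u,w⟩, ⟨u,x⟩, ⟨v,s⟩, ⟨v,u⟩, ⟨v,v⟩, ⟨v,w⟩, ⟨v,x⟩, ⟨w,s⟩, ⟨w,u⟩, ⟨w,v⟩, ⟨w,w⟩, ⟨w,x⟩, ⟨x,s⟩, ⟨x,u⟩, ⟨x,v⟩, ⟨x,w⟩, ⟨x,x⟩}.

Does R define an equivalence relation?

Reflexive: yes — every world is R-related to itself.
Symmetric: yes — every pair in R has its reverse in R.
Transitive: yes — every two-step R-path is closed by a direct edge.
So R is an equivalence relation.

Yes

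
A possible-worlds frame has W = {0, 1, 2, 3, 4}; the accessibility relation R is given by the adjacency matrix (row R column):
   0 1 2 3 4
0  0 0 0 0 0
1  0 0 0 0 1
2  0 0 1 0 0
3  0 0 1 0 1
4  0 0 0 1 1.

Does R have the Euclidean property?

Euclidean: no — 3 R 2 and 3 R 4, but not 2 R 4.

No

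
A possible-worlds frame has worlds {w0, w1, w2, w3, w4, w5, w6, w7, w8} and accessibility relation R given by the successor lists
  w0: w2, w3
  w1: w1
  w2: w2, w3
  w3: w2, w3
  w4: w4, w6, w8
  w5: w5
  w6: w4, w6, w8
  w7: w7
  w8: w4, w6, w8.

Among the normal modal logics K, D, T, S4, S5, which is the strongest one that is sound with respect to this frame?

D

Serial (axiom D): yes — every world has a successor (e.g. w0 R w2).
Reflexive (axiom T): no — w0 is not related to itself.
Transitive (axiom 4): yes — every two-step R-path is closed by a direct edge.
Euclidean (axiom 5): yes — any two successors of a common world are R-related.
So F validates K, D; T would additionally require R to be reflexive. The strongest is D.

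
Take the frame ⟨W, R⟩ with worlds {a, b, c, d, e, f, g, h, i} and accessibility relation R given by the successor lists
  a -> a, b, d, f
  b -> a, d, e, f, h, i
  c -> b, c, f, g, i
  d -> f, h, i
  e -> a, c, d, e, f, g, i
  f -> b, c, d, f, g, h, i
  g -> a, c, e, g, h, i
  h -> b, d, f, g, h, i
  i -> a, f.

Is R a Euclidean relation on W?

No

Euclidean: no — a R d and a R b, but not d R b.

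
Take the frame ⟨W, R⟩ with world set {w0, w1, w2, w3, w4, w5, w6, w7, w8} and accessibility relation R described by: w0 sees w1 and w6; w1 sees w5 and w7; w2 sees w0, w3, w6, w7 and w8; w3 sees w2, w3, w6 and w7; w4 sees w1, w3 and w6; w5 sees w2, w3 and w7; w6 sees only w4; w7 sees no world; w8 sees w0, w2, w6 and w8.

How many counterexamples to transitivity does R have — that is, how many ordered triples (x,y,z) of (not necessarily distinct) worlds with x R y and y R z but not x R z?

28

Enumerating: (w0,w1,w5), (w0,w1,w7), (w0,w6,w4), (w1,w5,w2), (w1,w5,w3), (w2,w0,w1), (w2,w3,w2), (w2,w6,w4), (w2,w8,w2), (w3,w2,w0), (w3,w2,w8), (w3,w6,w4), … and 16 more.
Total: 28.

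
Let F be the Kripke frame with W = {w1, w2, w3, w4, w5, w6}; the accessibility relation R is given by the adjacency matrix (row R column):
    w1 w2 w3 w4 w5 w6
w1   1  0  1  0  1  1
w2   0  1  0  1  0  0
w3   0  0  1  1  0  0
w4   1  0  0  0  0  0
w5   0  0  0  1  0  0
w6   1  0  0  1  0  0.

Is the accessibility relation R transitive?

Transitive: no — w1 R w3 and w3 R w4, but not w1 R w4.

No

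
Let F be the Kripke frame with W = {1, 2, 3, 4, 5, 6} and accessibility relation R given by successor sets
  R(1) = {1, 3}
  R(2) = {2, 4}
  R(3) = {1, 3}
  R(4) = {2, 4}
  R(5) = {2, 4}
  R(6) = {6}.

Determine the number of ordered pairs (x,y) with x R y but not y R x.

2

Enumerating: (5,2), (5,4).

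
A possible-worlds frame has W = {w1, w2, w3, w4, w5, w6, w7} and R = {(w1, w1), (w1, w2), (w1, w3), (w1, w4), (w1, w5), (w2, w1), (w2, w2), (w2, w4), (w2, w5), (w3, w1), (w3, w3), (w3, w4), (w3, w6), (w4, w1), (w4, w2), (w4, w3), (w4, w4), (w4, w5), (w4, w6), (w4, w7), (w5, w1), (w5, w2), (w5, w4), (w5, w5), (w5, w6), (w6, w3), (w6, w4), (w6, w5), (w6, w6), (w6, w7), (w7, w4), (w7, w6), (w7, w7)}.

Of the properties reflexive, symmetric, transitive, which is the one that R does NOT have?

Reflexive: yes — every world is R-related to itself.
Symmetric: yes — every pair in R has its reverse in R.
Transitive: no — w1 R w3 and w3 R w6, but not w1 R w6.
Only transitive fails.

transitive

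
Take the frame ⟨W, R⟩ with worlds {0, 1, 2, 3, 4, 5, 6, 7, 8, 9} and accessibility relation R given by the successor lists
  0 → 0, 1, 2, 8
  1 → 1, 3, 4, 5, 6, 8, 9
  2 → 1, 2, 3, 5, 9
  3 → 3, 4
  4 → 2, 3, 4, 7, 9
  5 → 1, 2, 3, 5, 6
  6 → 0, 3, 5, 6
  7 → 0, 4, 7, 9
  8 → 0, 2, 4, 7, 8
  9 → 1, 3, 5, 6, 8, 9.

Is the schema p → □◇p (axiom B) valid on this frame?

No

Axiom B corresponds to the accessibility relation being symmetric.
Symmetric: no — 0 R 1 but not 1 R 0.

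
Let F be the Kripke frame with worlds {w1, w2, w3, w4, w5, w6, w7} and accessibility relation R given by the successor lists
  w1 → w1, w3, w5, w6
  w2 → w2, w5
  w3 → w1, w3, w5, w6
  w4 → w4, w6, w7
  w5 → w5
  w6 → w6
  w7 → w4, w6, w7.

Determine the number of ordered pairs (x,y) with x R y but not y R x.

7

Enumerating: (w1,w5), (w1,w6), (w2,w5), (w3,w5), (w3,w6), (w4,w6), (w7,w6).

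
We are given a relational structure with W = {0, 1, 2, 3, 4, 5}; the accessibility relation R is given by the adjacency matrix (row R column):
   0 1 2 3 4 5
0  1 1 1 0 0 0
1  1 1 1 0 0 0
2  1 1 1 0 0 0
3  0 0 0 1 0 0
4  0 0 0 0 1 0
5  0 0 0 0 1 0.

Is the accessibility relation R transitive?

Yes

Transitive: yes — every two-step R-path is closed by a direct edge.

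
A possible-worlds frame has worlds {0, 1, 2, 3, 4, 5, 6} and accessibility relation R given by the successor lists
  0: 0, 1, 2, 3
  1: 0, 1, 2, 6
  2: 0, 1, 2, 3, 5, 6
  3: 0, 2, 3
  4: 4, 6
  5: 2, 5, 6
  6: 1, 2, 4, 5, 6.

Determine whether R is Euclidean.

Euclidean: no — 0 R 1 and 0 R 3, but not 1 R 3.

No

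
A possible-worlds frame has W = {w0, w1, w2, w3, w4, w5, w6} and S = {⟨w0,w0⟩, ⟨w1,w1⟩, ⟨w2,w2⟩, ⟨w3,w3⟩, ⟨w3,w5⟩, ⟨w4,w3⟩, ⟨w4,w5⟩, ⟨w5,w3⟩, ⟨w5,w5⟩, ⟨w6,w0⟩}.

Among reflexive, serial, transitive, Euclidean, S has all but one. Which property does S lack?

Reflexive: no — w4 is not related to itself.
Serial: yes — every world has a successor (e.g. w0 S w0).
Transitive: yes — every two-step S-path is closed by a direct edge.
Euclidean: yes — any two successors of a common world are S-related.
Only reflexive fails.

reflexive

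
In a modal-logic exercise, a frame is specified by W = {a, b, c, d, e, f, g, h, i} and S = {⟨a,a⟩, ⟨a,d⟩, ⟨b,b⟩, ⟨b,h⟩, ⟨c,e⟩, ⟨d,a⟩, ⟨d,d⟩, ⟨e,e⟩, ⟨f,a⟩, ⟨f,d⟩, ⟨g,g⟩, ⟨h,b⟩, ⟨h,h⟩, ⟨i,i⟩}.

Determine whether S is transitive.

Transitive: yes — every two-step S-path is closed by a direct edge.

Yes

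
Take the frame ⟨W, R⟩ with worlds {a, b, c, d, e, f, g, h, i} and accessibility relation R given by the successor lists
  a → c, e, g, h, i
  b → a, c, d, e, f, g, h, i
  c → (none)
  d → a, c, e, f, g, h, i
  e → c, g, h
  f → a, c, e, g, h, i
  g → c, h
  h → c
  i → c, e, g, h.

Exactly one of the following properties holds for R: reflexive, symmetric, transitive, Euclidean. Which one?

transitive

Reflexive: no — a is not related to itself.
Symmetric: no — a R c but not c R a.
Transitive: yes — every two-step R-path is closed by a direct edge.
Euclidean: no — a R c and a R e, but not c R e.
Only transitive holds.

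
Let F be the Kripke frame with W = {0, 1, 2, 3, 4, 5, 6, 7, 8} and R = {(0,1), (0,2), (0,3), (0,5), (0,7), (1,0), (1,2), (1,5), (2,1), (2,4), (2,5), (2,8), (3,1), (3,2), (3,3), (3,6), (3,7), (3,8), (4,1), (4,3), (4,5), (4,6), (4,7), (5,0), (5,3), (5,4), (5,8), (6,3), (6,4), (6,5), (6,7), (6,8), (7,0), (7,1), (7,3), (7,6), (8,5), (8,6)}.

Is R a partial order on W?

Reflexive: no — 0 is not related to itself.
Transitive: no — 0 R 2 and 2 R 4, but not 0 R 4.
Antisymmetric: no — 0 R 1 and 1 R 0 with 0 ≠ 1.
So R is not a partial order.

No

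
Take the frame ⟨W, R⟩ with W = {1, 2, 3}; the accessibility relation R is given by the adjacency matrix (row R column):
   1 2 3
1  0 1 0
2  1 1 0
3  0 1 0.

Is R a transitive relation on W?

No

Transitive: no — 3 R 2 and 2 R 1, but not 3 R 1.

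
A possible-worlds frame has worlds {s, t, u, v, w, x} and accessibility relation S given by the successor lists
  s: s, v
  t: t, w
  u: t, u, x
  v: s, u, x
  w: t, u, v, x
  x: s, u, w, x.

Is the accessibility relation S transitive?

No

Transitive: no — s S v and v S u, but not s S u.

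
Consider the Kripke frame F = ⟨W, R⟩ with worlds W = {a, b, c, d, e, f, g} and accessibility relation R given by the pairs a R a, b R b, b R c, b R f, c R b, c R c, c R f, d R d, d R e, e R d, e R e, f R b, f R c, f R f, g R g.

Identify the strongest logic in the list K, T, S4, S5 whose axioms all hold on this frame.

S5

Reflexive (axiom T): yes — every world is R-related to itself.
Transitive (axiom 4): yes — every two-step R-path is closed by a direct edge.
Euclidean (axiom 5): yes — any two successors of a common world are R-related.
So F validates K, T, S4, S5. The strongest is S5.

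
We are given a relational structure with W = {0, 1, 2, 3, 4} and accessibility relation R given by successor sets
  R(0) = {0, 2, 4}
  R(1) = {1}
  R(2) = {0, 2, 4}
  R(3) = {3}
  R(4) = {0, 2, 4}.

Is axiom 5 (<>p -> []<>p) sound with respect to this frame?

By correspondence theory, 5 is valid on a frame iff R is Euclidean.
Euclidean: yes — any two successors of a common world are R-related.

Yes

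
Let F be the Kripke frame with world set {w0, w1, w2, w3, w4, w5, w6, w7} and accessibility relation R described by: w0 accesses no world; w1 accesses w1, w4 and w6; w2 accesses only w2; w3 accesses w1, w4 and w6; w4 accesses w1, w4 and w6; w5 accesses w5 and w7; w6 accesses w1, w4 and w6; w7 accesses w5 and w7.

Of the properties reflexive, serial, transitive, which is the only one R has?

transitive

Reflexive: no — w0 is not related to itself.
Serial: no — w0 has no R-successor.
Transitive: yes — every two-step R-path is closed by a direct edge.
Only transitive holds.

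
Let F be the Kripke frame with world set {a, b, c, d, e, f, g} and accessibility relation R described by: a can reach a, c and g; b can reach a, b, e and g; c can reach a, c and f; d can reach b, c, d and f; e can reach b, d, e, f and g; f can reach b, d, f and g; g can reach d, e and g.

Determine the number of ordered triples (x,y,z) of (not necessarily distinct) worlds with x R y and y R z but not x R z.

27

Enumerating: (a,c,f), (a,g,d), (a,g,e), (b,a,c), (b,e,d), (b,e,f), (b,g,d), (c,a,g), (c,f,b), (c,f,d), (c,f,g), (d,b,a), … and 15 more.
Total: 27.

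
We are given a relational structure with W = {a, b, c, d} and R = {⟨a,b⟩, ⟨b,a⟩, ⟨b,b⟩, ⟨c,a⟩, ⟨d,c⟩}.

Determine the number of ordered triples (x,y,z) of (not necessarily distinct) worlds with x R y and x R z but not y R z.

Enumerating: (b,a,a), (c,a,a), (d,c,c).

3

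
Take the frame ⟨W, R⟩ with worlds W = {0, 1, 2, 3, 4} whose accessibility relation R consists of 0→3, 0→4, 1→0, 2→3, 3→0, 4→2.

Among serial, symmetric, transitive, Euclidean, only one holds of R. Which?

Serial: yes — every world has a successor (e.g. 0 R 3).
Symmetric: no — 0 R 4 but not 4 R 0.
Transitive: no — 0 R 4 and 4 R 2, but not 0 R 2.
Euclidean: no — 0 R 3 and 0 R 4, but not 3 R 4.
Only serial holds.

serial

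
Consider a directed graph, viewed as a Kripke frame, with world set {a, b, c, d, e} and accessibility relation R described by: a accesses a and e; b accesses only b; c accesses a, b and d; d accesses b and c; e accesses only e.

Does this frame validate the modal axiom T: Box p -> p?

By correspondence theory, T is valid on a frame iff R is reflexive.
Reflexive: no — c is not related to itself.

No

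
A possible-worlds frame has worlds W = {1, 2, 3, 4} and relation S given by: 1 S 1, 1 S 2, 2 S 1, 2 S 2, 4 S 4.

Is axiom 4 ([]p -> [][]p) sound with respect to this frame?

Yes

By correspondence theory, 4 is valid on a frame iff S is transitive.
Transitive: yes — every two-step S-path is closed by a direct edge.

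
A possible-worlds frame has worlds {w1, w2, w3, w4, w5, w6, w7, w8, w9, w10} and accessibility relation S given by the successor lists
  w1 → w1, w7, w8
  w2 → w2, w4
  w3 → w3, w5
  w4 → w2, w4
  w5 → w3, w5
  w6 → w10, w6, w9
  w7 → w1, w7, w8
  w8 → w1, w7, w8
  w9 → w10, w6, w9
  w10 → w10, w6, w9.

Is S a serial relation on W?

Serial: yes — every world has a successor (e.g. w1 S w1).

Yes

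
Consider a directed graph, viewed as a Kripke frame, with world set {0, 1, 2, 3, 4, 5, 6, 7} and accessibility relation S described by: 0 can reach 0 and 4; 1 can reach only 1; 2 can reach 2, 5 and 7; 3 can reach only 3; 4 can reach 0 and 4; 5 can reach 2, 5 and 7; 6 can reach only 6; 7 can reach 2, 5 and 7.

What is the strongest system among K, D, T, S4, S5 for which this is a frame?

Serial (axiom D): yes — every world has a successor (e.g. 0 S 0).
Reflexive (axiom T): yes — every world is S-related to itself.
Transitive (axiom 4): yes — every two-step S-path is closed by a direct edge.
Euclidean (axiom 5): yes — any two successors of a common world are S-related.
So F validates K, D, T, S4, S5. The strongest is S5.

S5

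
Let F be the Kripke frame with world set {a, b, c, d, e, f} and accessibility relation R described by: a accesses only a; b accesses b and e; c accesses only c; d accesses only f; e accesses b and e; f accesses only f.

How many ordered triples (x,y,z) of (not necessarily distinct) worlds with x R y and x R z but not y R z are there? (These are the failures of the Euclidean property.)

0

R is Euclidean; there are no such tuples.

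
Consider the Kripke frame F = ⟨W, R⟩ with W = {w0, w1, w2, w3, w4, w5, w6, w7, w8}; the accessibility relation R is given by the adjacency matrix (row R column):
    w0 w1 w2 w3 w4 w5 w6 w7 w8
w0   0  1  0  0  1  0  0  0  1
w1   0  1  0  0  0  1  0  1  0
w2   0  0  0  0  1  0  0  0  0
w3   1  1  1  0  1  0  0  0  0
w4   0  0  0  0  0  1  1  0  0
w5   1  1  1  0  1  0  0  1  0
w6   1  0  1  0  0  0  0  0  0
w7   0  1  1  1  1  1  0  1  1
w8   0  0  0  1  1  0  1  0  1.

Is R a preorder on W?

No

Reflexive: no — w0 is not related to itself.
Transitive: no — w0 R w1 and w1 R w5, but not w0 R w5.
So R is not a preorder.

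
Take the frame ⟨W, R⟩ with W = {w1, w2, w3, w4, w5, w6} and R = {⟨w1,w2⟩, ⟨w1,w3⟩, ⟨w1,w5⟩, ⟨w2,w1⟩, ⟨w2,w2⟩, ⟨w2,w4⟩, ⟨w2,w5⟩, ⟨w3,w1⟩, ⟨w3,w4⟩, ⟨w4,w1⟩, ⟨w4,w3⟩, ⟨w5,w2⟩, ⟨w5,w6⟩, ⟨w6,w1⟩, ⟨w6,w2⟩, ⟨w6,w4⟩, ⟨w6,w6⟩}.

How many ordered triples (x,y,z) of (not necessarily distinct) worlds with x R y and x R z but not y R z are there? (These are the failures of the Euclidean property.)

Enumerating: (w1,w2,w3), (w1,w3,w2), (w1,w3,w3), (w1,w3,w5), (w1,w5,w3), (w1,w5,w5), (w2,w1,w1), (w2,w1,w4), (w2,w4,w2), (w2,w4,w4), (w2,w4,w5), (w2,w5,w1), … and 15 more.
Total: 27.

27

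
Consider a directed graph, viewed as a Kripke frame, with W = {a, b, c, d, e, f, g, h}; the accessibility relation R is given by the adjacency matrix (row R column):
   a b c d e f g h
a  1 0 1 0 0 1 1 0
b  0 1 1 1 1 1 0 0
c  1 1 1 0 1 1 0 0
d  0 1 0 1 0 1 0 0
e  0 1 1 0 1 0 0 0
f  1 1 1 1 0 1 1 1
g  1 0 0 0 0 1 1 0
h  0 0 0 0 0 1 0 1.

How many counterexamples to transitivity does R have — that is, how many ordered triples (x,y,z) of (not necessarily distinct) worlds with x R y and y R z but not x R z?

Enumerating: (a,c,b), (a,c,e), (a,f,b), (a,f,d), (a,f,h), (b,c,a), (b,f,a), (b,f,g), (b,f,h), (c,a,g), (c,b,d), (c,f,d), … and 24 more.
Total: 36.

36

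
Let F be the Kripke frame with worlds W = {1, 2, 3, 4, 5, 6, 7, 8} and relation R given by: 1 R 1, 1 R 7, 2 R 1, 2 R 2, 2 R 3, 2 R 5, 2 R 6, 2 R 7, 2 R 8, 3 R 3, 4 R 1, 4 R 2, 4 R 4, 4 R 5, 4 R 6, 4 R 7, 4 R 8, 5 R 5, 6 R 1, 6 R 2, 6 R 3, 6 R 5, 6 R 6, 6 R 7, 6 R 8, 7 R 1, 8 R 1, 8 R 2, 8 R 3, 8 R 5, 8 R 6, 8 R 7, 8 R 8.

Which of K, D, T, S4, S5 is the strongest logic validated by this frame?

Serial (axiom D): yes — every world has a successor (e.g. 1 R 1).
Reflexive (axiom T): no — 7 is not related to itself.
Transitive (axiom 4): no — 4 R 2 and 2 R 3, but not 4 R 3.
Euclidean (axiom 5): no — 2 R 1 and 2 R 3, but not 1 R 3.
So F validates K, D; T would additionally require R to be reflexive. The strongest is D.

D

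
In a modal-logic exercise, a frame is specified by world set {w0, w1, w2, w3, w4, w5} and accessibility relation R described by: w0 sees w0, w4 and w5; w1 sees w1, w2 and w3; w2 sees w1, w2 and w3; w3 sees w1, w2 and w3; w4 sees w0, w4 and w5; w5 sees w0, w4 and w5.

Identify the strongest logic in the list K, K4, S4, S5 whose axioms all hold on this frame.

Transitive (axiom 4): yes — every two-step R-path is closed by a direct edge.
Reflexive (axiom T): yes — every world is R-related to itself.
Euclidean (axiom 5): yes — any two successors of a common world are R-related.
So F validates K, K4, S4, S5. The strongest is S5.

S5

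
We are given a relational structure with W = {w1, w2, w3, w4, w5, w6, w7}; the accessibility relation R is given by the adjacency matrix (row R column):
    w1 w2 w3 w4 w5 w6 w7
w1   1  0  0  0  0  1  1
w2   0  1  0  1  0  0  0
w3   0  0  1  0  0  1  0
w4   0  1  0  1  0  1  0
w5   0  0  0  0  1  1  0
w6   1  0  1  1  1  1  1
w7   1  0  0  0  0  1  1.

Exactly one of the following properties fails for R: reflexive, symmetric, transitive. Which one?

transitive

Reflexive: yes — every world is R-related to itself.
Symmetric: yes — every pair in R has its reverse in R.
Transitive: no — w1 R w6 and w6 R w3, but not w1 R w3.
Only transitive fails.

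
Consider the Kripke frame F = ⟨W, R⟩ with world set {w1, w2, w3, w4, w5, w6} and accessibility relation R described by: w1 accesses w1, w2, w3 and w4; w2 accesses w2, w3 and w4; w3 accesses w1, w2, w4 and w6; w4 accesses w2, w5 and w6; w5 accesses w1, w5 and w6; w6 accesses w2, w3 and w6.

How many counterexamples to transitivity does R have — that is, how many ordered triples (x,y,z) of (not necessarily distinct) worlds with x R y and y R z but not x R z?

Enumerating: (w1,w3,w6), (w1,w4,w5), (w1,w4,w6), (w2,w3,w1), (w2,w3,w6), (w2,w4,w5), (w2,w4,w6), (w3,w1,w3), (w3,w2,w3), (w3,w4,w5), (w3,w6,w3), (w4,w2,w3), … and 11 more.
Total: 23.

23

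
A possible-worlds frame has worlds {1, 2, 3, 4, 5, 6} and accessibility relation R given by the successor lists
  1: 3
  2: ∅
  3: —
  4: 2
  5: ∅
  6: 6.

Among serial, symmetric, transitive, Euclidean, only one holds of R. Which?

Serial: no — 2 has no R-successor.
Symmetric: no — 1 R 3 but not 3 R 1.
Transitive: yes — every two-step R-path is closed by a direct edge.
Euclidean: no — 1 R 3 and 1 R 3, but not 3 R 3.
Only transitive holds.

transitive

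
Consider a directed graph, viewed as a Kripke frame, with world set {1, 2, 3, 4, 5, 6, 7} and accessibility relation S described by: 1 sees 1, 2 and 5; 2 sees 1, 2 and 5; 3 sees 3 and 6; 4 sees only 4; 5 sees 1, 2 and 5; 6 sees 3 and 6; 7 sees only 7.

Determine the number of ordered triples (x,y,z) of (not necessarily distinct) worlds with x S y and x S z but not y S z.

0

S is Euclidean; there are no such tuples.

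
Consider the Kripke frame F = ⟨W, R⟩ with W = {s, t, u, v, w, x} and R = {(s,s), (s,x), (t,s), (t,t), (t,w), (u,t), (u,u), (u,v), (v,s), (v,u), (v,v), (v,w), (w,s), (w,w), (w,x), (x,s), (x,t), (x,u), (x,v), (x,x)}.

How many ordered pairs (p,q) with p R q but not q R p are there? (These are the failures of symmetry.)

10

Enumerating: (t,s), (t,w), (u,t), (v,s), (v,w), (w,s), (w,x), (x,t), (x,u), (x,v).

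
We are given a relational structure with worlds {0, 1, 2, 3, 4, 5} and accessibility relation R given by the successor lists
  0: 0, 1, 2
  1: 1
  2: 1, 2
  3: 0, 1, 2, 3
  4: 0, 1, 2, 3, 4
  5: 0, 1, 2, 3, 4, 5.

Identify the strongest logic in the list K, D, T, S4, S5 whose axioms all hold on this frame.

S4

Serial (axiom D): yes — every world has a successor (e.g. 0 R 0).
Reflexive (axiom T): yes — every world is R-related to itself.
Transitive (axiom 4): yes — every two-step R-path is closed by a direct edge.
Euclidean (axiom 5): no — 0 R 1 and 0 R 2, but not 1 R 2.
So F validates K, D, T, S4; S5 would additionally require R to be Euclidean. The strongest is S4.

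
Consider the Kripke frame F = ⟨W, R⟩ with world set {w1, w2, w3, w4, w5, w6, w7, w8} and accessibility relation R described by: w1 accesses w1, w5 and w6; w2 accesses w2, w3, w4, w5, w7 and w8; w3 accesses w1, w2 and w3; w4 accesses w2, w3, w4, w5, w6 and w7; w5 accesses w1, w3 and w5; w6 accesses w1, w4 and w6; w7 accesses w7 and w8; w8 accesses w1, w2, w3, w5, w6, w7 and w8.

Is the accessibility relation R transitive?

No

Transitive: no — w1 R w5 and w5 R w3, but not w1 R w3.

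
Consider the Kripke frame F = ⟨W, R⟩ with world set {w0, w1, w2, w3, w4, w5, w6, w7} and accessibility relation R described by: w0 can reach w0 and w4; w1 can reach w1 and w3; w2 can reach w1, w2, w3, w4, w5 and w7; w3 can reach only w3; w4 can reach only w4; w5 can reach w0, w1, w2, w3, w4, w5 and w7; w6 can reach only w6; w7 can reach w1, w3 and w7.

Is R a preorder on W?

Reflexive: yes — every world is R-related to itself.
Transitive: no — w2 R w5 and w5 R w0, but not w2 R w0.
So R is not a preorder.

No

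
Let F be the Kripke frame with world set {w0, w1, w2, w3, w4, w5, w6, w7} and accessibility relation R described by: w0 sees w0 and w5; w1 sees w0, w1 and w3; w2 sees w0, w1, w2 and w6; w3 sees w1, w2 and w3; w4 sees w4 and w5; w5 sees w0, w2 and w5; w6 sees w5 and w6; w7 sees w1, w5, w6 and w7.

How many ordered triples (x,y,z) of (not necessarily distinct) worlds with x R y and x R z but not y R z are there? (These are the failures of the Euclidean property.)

Enumerating: (w1,w0,w1), (w1,w0,w3), (w1,w3,w0), (w2,w0,w1), (w2,w0,w2), (w2,w0,w6), (w2,w1,w2), (w2,w1,w6), (w2,w6,w0), (w2,w6,w1), (w2,w6,w2), (w3,w1,w2), … and 13 more.
Total: 25.

25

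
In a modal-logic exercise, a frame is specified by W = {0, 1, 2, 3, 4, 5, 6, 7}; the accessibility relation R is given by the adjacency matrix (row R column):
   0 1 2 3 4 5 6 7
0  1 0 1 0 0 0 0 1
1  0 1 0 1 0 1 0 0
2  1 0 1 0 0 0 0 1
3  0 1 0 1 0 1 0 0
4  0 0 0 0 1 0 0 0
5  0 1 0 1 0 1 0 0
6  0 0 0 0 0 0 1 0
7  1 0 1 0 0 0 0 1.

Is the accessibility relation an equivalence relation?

Reflexive: yes — every world is R-related to itself.
Symmetric: yes — every pair in R has its reverse in R.
Transitive: yes — every two-step R-path is closed by a direct edge.
So R is an equivalence relation.

Yes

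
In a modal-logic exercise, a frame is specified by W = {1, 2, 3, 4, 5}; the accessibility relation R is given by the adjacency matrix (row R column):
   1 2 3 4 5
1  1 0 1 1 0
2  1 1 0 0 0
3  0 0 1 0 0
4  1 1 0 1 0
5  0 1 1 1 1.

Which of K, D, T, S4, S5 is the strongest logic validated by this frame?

T

Serial (axiom D): yes — every world has a successor (e.g. 1 R 1).
Reflexive (axiom T): yes — every world is R-related to itself.
Transitive (axiom 4): no — 1 R 4 and 4 R 2, but not 1 R 2.
Euclidean (axiom 5): no — 1 R 3 and 1 R 4, but not 3 R 4.
So F validates K, D, T; S4 would additionally require R to be transitive. The strongest is T.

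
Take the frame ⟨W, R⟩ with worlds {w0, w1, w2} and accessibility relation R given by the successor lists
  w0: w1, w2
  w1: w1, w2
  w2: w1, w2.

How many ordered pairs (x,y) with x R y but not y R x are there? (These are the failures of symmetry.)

Enumerating: (w0,w1), (w0,w2).

2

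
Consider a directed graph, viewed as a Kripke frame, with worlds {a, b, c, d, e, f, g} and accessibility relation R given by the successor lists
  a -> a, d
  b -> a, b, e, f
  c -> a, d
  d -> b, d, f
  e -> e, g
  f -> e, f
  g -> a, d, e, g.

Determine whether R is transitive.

Transitive: no — a R d and d R b, but not a R b.

No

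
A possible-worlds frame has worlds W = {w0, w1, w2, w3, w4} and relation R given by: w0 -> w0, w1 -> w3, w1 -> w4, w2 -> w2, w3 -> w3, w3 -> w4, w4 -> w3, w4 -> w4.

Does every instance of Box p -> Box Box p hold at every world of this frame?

The schema 4 characterises exactly the transitive frames.
Transitive: yes — every two-step R-path is closed by a direct edge.

Yes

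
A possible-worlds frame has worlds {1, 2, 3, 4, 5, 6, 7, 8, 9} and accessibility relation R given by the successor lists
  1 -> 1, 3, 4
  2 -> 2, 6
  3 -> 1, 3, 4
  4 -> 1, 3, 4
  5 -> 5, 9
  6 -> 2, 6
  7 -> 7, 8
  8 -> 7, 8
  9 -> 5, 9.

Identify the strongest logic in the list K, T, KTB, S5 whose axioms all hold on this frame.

Reflexive (axiom T): yes — every world is R-related to itself.
Symmetric (axiom B): yes — every pair in R has its reverse in R.
Euclidean (axiom 5): yes — any two successors of a common world are R-related.
So F validates K, T, KTB, S5. The strongest is S5.

S5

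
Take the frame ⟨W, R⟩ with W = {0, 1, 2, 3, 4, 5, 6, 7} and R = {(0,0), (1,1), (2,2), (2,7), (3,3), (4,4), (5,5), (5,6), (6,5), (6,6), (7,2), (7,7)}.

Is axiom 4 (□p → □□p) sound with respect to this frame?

Axiom 4 corresponds to the accessibility relation being transitive.
Transitive: yes — every two-step R-path is closed by a direct edge.

Yes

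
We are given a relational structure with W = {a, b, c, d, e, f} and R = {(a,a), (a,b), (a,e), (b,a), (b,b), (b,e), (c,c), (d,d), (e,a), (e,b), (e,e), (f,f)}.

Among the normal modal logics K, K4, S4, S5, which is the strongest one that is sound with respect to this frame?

Transitive (axiom 4): yes — every two-step R-path is closed by a direct edge.
Reflexive (axiom T): yes — every world is R-related to itself.
Euclidean (axiom 5): yes — any two successors of a common world are R-related.
So F validates K, K4, S4, S5. The strongest is S5.

S5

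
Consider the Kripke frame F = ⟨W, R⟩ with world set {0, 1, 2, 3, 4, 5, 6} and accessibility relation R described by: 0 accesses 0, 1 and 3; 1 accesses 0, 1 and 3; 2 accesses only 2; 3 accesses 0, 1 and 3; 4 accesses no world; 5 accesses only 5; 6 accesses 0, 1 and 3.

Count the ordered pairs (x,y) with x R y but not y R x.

Enumerating: (6,0), (6,1), (6,3).

3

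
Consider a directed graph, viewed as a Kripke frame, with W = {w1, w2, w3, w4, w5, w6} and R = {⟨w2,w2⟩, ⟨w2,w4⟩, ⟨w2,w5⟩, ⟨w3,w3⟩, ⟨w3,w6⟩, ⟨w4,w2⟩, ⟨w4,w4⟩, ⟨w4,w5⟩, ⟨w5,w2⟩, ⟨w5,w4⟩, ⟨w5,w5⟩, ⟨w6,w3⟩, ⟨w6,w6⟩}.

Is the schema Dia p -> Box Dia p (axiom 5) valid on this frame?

Yes

The schema 5 characterises exactly the Euclidean frames.
Euclidean: yes — any two successors of a common world are R-related.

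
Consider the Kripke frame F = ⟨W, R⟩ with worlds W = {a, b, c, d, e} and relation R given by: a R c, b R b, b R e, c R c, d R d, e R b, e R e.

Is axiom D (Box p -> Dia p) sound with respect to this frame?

By correspondence theory, D is valid on a frame iff R is serial.
Serial: yes — every world has a successor (e.g. a R c).

Yes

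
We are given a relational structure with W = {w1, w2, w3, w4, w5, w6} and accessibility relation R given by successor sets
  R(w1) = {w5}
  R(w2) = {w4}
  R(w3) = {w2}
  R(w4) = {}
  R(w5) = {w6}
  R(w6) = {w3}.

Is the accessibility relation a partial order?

Reflexive: no — w1 is not related to itself.
Transitive: no — w1 R w5 and w5 R w6, but not w1 R w6.
Antisymmetric: yes — no distinct pair is related both ways.
So R is not a partial order.

No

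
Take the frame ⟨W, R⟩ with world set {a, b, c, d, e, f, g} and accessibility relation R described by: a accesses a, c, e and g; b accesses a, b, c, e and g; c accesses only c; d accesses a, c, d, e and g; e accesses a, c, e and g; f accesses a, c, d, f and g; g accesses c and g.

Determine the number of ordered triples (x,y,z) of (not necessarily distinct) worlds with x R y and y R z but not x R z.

2

Enumerating: (f,a,e), (f,d,e).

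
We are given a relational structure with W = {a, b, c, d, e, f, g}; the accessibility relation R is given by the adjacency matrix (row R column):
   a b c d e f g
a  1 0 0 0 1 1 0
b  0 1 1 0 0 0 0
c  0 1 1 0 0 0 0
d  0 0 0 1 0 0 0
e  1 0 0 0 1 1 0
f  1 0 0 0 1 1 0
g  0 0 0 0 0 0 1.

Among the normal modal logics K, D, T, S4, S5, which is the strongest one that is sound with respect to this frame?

S5

Serial (axiom D): yes — every world has a successor (e.g. a R a).
Reflexive (axiom T): yes — every world is R-related to itself.
Transitive (axiom 4): yes — every two-step R-path is closed by a direct edge.
Euclidean (axiom 5): yes — any two successors of a common world are R-related.
So F validates K, D, T, S4, S5. The strongest is S5.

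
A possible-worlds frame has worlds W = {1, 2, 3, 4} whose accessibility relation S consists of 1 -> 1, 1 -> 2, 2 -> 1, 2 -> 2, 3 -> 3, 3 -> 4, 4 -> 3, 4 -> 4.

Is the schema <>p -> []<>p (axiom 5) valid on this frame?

Yes

By correspondence theory, 5 is valid on a frame iff S is Euclidean.
Euclidean: yes — any two successors of a common world are S-related.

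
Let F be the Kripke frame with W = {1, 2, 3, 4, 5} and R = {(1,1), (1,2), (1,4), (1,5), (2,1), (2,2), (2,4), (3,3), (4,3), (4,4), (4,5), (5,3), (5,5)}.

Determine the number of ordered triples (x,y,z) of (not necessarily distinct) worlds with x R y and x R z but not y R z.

Enumerating: (1,2,5), (1,4,1), (1,4,2), (1,5,1), (1,5,2), (1,5,4), (2,4,1), (2,4,2), (4,3,4), (4,3,5), (4,5,4), (5,3,5).

12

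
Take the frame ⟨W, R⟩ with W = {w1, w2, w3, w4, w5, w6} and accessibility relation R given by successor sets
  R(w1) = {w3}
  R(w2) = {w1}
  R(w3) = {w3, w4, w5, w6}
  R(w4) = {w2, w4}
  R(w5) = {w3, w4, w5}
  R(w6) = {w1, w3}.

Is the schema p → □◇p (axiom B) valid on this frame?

The schema B characterises exactly the symmetric frames.
Symmetric: no — w1 R w3 but not w3 R w1.

No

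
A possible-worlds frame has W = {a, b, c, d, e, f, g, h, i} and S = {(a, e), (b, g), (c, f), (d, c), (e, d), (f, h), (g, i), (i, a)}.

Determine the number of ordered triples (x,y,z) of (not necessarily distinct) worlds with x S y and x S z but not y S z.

8

Enumerating: (a,e,e), (b,g,g), (c,f,f), (d,c,c), (e,d,d), (f,h,h), (g,i,i), (i,a,a).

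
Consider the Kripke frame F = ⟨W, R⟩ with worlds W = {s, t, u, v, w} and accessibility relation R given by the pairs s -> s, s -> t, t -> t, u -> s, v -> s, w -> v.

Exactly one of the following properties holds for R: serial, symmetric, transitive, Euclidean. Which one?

Serial: yes — every world has a successor (e.g. s R s).
Symmetric: no — s R t but not t R s.
Transitive: no — u R s and s R t, but not u R t.
Euclidean: no — s R t and s R s, but not t R s.
Only serial holds.

serial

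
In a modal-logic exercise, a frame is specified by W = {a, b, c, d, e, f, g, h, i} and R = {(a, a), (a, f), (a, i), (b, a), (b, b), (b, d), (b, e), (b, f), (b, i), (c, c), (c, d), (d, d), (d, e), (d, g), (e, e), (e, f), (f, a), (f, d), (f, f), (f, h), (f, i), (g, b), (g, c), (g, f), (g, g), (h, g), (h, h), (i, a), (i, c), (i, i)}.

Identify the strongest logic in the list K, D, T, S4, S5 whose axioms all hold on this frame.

Serial (axiom D): yes — every world has a successor (e.g. a R a).
Reflexive (axiom T): yes — every world is R-related to itself.
Transitive (axiom 4): no — a R f and f R d, but not a R d.
Euclidean (axiom 5): no — a R i and a R f, but not i R f.
So F validates K, D, T; S4 would additionally require R to be transitive. The strongest is T.

T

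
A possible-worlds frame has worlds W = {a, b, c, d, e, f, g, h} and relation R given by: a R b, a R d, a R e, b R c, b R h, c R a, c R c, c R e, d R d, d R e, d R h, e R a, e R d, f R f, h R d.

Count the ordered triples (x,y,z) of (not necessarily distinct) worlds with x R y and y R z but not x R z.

Enumerating: (a,b,c), (a,b,h), (a,d,h), (a,e,a), (b,c,a), (b,c,e), (b,h,d), (c,a,b), (c,a,d), (c,e,d), (d,e,a), (e,a,b), (e,a,e), (e,d,e), (e,d,h), (h,d,e), (h,d,h).

17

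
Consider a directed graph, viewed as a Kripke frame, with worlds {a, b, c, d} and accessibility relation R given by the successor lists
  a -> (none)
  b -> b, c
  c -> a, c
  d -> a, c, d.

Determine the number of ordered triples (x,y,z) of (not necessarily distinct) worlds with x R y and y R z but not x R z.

1

Enumerating: (b,c,a).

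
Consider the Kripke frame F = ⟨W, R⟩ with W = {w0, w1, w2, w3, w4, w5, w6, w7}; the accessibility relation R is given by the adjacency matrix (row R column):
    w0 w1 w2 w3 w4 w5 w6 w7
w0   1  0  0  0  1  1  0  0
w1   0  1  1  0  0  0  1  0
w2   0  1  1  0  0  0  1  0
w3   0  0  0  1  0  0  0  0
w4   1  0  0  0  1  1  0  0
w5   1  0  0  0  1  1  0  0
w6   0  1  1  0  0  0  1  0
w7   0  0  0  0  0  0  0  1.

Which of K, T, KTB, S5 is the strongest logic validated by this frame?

S5

Reflexive (axiom T): yes — every world is R-related to itself.
Symmetric (axiom B): yes — every pair in R has its reverse in R.
Euclidean (axiom 5): yes — any two successors of a common world are R-related.
So F validates K, T, KTB, S5. The strongest is S5.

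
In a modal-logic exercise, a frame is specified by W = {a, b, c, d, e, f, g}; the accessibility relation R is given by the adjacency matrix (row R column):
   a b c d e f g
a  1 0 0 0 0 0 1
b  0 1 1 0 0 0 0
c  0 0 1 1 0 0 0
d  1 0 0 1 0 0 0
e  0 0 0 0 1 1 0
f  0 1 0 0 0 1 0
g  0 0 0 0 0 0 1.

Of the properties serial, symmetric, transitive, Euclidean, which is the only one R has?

serial

Serial: yes — every world has a successor (e.g. a R a).
Symmetric: no — a R g but not g R a.
Transitive: no — b R c and c R d, but not b R d.
Euclidean: no — a R g and a R a, but not g R a.
Only serial holds.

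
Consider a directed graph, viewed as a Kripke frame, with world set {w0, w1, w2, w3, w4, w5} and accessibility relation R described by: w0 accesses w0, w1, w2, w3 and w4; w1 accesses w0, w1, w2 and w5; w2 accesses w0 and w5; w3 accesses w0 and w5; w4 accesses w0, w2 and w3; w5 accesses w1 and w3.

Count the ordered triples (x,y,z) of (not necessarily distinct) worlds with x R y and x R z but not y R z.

Enumerating: (w0,w1,w3), (w0,w1,w4), (w0,w2,w1), (w0,w2,w2), (w0,w2,w3), (w0,w2,w4), (w0,w3,w1), (w0,w3,w2), (w0,w3,w3), (w0,w3,w4), (w0,w4,w1), (w0,w4,w4), … and 19 more.
Total: 31.

31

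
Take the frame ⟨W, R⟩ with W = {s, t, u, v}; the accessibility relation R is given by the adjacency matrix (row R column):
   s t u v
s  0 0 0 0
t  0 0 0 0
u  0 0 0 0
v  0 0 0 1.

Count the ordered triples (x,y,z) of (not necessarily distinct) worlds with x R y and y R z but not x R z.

0

R is transitive; there are no such tuples.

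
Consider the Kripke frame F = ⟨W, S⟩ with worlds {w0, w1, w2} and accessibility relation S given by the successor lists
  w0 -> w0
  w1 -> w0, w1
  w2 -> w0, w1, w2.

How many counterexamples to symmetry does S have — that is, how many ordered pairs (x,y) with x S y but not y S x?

Enumerating: (w1,w0), (w2,w0), (w2,w1).

3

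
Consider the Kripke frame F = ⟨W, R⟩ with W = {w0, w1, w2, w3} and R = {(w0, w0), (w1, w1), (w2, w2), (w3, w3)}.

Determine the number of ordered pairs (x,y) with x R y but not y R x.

R is symmetric; there are no such tuples.

0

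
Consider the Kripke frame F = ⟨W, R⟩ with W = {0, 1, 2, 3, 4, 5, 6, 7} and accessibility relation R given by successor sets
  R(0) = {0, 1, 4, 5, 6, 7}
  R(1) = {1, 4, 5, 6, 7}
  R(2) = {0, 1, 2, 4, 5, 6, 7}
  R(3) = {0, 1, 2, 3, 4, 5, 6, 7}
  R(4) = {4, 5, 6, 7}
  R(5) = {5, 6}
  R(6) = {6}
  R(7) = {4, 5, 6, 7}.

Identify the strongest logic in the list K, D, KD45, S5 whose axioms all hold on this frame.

D

Serial (axiom D): yes — every world has a successor (e.g. 0 R 0).
Euclidean (axiom 5): no — 0 R 4 and 0 R 1, but not 4 R 1.
Transitive (axiom 4): yes — every two-step R-path is closed by a direct edge.
Reflexive (axiom T): yes — every world is R-related to itself.
So F validates K, D; KD45 would additionally require R to be Euclidean. The strongest is D.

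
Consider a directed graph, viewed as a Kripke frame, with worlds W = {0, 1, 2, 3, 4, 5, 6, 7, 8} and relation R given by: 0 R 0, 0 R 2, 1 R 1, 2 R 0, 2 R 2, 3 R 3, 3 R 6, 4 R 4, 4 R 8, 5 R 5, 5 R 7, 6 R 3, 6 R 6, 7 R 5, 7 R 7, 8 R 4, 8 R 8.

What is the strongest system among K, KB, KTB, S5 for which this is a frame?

S5

Symmetric (axiom B): yes — every pair in R has its reverse in R.
Reflexive (axiom T): yes — every world is R-related to itself.
Euclidean (axiom 5): yes — any two successors of a common world are R-related.
So F validates K, KB, KTB, S5. The strongest is S5.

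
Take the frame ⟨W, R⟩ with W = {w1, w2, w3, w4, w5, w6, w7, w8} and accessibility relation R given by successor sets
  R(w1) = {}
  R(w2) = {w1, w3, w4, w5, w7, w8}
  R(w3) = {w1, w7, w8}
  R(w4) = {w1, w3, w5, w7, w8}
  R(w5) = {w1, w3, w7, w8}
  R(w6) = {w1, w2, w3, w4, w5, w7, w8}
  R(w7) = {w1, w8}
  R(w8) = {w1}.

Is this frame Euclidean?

Euclidean: no — w2 R w1 and w2 R w3, but not w1 R w3.

No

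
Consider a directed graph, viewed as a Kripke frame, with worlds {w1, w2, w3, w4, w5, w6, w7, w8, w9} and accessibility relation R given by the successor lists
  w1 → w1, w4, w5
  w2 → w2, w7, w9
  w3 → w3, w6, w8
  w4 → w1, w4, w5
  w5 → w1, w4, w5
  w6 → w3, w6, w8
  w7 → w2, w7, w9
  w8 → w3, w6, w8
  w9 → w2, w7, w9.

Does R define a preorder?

Yes

Reflexive: yes — every world is R-related to itself.
Transitive: yes — every two-step R-path is closed by a direct edge.
So R is a preorder.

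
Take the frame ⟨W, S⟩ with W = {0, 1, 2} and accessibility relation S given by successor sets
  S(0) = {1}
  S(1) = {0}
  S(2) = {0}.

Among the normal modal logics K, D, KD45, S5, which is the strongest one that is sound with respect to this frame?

D

Serial (axiom D): yes — every world has a successor (e.g. 0 S 1).
Euclidean (axiom 5): no — 0 S 1 and 0 S 1, but not 1 S 1.
Transitive (axiom 4): no — 2 S 0 and 0 S 1, but not 2 S 1.
Reflexive (axiom T): no — 0 is not related to itself.
So F validates K, D; KD45 would additionally require S to be Euclidean and transitive. The strongest is D.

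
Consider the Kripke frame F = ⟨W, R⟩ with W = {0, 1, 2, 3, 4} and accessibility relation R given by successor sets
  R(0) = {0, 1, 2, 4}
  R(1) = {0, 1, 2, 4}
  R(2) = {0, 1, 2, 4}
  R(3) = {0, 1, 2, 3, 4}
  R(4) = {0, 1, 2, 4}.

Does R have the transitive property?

Transitive: yes — every two-step R-path is closed by a direct edge.

Yes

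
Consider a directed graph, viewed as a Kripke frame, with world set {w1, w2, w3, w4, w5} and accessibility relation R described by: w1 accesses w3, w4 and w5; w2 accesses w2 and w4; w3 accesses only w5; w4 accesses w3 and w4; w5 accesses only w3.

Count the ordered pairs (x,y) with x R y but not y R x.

Enumerating: (w1,w3), (w1,w4), (w1,w5), (w2,w4), (w4,w3).

5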